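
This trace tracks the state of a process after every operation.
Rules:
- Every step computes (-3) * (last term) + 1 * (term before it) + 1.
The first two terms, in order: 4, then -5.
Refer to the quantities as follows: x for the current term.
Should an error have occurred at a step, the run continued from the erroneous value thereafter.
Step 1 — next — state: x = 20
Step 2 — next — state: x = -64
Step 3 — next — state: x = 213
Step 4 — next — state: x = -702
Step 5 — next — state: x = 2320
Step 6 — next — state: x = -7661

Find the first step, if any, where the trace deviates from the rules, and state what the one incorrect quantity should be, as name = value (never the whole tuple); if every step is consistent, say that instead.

no error

Recomputing the run from the initial state:
step 1: x = 20
step 2: x = -64
step 3: x = 213
step 4: x = -702
step 5: x = 2320
step 6: x = -7661
This matches the trace at every step.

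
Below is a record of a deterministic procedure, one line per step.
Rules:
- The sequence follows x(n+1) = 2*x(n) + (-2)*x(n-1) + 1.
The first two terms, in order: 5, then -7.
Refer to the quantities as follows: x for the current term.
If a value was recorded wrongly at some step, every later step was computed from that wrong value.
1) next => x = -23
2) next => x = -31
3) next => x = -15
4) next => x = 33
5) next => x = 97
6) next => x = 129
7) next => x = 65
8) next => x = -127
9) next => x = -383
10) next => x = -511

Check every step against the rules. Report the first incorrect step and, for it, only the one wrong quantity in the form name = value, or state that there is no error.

no error

1. x = 2*(-7) + (-2)*(5) + (1) = -23 (confirmed correct)
2. x = 2*(-23) + (-2)*(-7) + (1) = -31 (agrees with the record)
3. x = 2*(-31) + (-2)*(-23) + (1) = -15 (no discrepancy)
4. x = 2*(-15) + (-2)*(-31) + (1) = 33 (consistent with the record)
5. x = 2*(33) + (-2)*(-15) + (1) = 97 (consistent with the record)
6. x = 2*(97) + (-2)*(33) + (1) = 129 (verified)
7. x = 2*(129) + (-2)*(97) + (1) = 65 (confirmed correct)
8. x = 2*(65) + (-2)*(129) + (1) = -127 (checks out)
9. x = 2*(-127) + (-2)*(65) + (1) = -383 (no discrepancy)
10. x = 2*(-383) + (-2)*(-127) + (1) = -511 (in agreement)
All entries verified; no error found.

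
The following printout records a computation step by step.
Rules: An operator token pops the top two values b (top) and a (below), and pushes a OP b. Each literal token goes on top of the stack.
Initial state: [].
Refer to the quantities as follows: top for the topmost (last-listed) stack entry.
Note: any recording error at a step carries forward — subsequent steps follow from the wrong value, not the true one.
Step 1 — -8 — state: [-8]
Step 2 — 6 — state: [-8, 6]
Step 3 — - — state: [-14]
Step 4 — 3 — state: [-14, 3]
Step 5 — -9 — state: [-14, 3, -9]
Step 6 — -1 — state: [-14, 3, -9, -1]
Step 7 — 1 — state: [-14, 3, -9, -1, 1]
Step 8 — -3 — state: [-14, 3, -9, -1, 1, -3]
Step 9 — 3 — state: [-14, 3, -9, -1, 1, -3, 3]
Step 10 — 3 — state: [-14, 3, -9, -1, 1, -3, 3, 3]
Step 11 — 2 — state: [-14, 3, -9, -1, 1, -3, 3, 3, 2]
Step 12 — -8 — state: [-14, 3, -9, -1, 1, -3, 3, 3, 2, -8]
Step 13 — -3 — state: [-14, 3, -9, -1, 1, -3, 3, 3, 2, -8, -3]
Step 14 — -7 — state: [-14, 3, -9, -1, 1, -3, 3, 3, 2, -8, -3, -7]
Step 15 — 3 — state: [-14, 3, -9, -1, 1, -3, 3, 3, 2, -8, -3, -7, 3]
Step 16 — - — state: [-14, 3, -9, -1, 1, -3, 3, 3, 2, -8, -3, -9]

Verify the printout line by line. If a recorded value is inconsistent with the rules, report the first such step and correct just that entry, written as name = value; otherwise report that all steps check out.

step 16, top = -10

Recomputing the run from the initial state:
step 1: [-8]
step 2: [-8, 6]
step 3: [-14]
step 4: [-14, 3]
step 5: [-14, 3, -9]
step 6: [-14, 3, -9, -1]
step 7: [-14, 3, -9, -1, 1]
step 8: [-14, 3, -9, -1, 1, -3]
step 9: [-14, 3, -9, -1, 1, -3, 3]
step 10: [-14, 3, -9, -1, 1, -3, 3, 3]
step 11: [-14, 3, -9, -1, 1, -3, 3, 3, 2]
step 12: [-14, 3, -9, -1, 1, -3, 3, 3, 2, -8]
step 13: [-14, 3, -9, -1, 1, -3, 3, 3, 2, -8, -3]
step 14: [-14, 3, -9, -1, 1, -3, 3, 3, 2, -8, -3, -7]
step 15: [-14, 3, -9, -1, 1, -3, 3, 3, 2, -8, -3, -7, 3]
step 16: [-14, 3, -9, -1, 1, -3, 3, 3, 2, -8, -3, -10]
The first disagreement with the printout is at step 16, where the value should be top = -10.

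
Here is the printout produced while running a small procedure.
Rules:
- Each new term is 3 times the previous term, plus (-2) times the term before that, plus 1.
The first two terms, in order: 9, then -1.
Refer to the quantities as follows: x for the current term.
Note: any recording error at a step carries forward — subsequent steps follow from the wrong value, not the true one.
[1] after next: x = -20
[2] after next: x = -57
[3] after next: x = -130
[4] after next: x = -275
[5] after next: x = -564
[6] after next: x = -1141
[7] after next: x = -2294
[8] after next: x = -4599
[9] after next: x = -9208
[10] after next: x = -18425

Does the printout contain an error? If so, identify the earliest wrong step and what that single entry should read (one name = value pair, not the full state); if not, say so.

no error

Recomputing the run from the initial state:
step 1: x = -20
step 2: x = -57
step 3: x = -130
step 4: x = -275
step 5: x = -564
step 6: x = -1141
step 7: x = -2294
step 8: x = -4599
step 9: x = -9208
step 10: x = -18425
This matches the printout at every step.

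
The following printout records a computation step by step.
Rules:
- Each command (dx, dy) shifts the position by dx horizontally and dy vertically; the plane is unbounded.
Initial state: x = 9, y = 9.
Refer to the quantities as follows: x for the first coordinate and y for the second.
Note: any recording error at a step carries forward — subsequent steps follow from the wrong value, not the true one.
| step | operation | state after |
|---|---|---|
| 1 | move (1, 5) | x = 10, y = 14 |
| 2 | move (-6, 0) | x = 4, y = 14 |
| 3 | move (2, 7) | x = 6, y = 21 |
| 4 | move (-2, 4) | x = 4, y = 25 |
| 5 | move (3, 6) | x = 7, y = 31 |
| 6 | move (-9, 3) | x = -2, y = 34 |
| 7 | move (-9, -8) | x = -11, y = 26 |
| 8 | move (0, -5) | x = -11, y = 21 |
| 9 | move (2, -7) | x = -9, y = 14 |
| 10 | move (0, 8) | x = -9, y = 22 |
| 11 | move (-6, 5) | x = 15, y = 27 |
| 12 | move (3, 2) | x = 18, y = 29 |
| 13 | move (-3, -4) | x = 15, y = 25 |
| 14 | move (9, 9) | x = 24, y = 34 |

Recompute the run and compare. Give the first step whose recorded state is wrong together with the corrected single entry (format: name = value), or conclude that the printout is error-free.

Step 1: x = 9 + (1) = 10, y = 9 + (5) = 14 — agrees with the printout.
Step 2: x = 10 + (-6) = 4, y = 14 + (0) = 14 — matches.
Step 3: x = 4 + (2) = 6, y = 14 + (7) = 21 — consistent with the printout.
Step 4: x = 6 + (-2) = 4, y = 21 + (4) = 25 — same as recorded.
Step 5: x = 4 + (3) = 7, y = 25 + (6) = 31 — agrees with the printout.
Step 6: x = 7 + (-9) = -2, y = 31 + (3) = 34 — consistent with the printout.
Step 7: x = -2 + (-9) = -11, y = 34 + (-8) = 26 — consistent with the printout.
Step 8: x = -11 + (0) = -11, y = 26 + (-5) = 21 — in agreement.
Step 9: x = -11 + (2) = -9, y = 21 + (-7) = 14 — checks out.
Step 10: x = -9 + (0) = -9, y = 14 + (8) = 22 — exactly as logged.
Step 11: x = -9 + (-6) = -15, y = 22 + (5) = 27 — first mismatch against the printout.
First incorrect step: 11; the correct value is x = -15.

step 11, x = -15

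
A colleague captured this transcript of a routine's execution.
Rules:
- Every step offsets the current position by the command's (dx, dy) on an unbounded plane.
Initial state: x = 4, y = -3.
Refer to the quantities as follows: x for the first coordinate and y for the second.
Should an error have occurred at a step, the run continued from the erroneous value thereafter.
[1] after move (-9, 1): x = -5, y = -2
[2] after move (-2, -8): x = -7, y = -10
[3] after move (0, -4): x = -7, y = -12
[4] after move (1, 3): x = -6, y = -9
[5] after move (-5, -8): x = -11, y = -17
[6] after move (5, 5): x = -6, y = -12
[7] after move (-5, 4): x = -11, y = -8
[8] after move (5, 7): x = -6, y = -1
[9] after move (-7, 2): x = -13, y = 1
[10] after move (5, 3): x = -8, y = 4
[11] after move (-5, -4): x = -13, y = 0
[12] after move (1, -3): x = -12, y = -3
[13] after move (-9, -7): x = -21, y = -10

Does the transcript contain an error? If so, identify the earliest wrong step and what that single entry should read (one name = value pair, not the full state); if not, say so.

Step 1: x = 4 + (-9) = -5, y = -3 + (1) = -2 — in agreement.
Step 2: x = -5 + (-2) = -7, y = -2 + (-8) = -10 — checks out.
Step 3: x = -7 + (0) = -7, y = -10 + (-4) = -14 — first mismatch against the transcript.
First deviation found at step 3; the corrected entry is y = -14.

step 3, y = -14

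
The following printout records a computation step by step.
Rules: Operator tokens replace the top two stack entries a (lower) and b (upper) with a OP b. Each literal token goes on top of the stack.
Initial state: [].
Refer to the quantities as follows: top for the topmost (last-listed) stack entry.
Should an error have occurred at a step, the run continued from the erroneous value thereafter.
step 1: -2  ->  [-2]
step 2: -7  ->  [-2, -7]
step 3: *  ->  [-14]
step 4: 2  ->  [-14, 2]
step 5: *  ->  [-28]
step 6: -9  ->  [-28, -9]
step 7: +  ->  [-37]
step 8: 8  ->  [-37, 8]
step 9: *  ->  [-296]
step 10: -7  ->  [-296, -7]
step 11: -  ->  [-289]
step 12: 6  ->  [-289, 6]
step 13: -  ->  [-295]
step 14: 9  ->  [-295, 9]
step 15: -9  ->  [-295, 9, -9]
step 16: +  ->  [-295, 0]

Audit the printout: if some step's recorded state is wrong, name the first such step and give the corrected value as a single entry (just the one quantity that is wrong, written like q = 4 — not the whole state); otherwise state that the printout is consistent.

step 3, top = 14

Recomputing the run from the initial state:
step 1: [-2]
step 2: [-2, -7]
step 3: [14]
step 4: [14, 2]
step 5: [28]
step 6: [28, -9]
step 7: [19]
step 8: [19, 8]
step 9: [152]
step 10: [152, -7]
step 11: [159]
step 12: [159, 6]
step 13: [153]
step 14: [153, 9]
step 15: [153, 9, -9]
step 16: [153, 0]
The first disagreement with the printout is at step 3, where the value should be top = 14.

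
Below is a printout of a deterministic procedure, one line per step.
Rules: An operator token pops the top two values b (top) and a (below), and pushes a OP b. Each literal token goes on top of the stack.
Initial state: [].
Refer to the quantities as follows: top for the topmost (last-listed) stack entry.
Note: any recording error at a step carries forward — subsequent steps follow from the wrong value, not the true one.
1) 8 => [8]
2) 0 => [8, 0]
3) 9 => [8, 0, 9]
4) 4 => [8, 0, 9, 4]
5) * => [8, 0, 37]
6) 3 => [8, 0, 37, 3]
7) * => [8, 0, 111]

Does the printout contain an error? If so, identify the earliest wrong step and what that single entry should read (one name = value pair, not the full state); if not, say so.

step 5, top = 36

Recomputing the run from the initial state:
step 1: [8]
step 2: [8, 0]
step 3: [8, 0, 9]
step 4: [8, 0, 9, 4]
step 5: [8, 0, 36]
step 6: [8, 0, 36, 3]
step 7: [8, 0, 108]
The first disagreement with the printout is at step 5, where the value should be top = 36.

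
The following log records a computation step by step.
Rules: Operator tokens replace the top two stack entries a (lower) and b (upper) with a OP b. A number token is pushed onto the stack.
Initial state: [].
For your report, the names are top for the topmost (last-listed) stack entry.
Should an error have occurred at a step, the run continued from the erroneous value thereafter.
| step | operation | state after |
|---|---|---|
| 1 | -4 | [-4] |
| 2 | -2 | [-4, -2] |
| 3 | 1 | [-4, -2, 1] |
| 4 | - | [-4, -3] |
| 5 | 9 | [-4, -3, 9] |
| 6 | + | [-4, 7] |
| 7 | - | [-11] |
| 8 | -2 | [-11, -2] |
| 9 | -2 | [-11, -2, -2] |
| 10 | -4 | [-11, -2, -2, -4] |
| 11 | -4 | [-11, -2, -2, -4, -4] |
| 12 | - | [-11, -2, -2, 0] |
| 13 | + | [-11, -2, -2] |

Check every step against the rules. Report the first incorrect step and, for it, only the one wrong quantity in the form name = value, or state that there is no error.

step 6, top = 6

Recomputing the run from the initial state:
step 1: [-4]
step 2: [-4, -2]
step 3: [-4, -2, 1]
step 4: [-4, -3]
step 5: [-4, -3, 9]
step 6: [-4, 6]
step 7: [-10]
step 8: [-10, -2]
step 9: [-10, -2, -2]
step 10: [-10, -2, -2, -4]
step 11: [-10, -2, -2, -4, -4]
step 12: [-10, -2, -2, 0]
step 13: [-10, -2, -2]
The first disagreement with the log is at step 6, where the value should be top = 6.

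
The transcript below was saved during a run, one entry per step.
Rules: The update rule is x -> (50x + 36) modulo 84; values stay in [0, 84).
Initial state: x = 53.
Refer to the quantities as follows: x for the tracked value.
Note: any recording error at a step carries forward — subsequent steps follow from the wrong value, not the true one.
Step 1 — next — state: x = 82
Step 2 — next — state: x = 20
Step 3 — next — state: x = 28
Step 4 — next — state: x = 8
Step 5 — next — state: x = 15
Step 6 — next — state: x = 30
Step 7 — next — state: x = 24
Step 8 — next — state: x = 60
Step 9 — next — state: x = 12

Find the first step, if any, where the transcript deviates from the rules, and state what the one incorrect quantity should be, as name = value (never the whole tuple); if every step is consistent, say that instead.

1. x = (50*53 + 36) mod 84 = 82 (exactly as logged)
2. x = (50*82 + 36) mod 84 = 20 (no discrepancy)
3. x = (50*20 + 36) mod 84 = 28 (verified)
4. x = (50*28 + 36) mod 84 = 8 (same as recorded)
5. x = (50*8 + 36) mod 84 = 16 (first mismatch against the transcript)
The earliest wrong entry is at step 5: it should read x = 16.

step 5, x = 16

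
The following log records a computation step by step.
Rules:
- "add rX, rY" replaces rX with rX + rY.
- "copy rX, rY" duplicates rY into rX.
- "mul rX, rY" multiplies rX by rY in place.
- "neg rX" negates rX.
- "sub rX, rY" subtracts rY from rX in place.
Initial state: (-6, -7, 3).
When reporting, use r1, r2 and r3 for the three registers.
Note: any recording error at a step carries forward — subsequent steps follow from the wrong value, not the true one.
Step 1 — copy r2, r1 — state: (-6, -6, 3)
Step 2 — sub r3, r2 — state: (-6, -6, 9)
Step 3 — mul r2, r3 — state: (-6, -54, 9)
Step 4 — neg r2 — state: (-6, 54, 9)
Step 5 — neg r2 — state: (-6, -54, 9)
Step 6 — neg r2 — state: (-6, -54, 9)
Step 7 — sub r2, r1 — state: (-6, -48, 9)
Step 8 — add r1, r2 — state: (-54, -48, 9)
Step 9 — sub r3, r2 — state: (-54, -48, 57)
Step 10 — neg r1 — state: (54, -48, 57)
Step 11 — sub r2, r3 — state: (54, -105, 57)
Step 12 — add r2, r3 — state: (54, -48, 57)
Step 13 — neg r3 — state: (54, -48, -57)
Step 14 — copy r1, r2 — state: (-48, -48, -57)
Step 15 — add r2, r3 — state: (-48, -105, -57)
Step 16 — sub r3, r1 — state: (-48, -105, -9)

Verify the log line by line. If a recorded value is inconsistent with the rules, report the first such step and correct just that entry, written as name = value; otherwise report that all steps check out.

Recomputing the run from the initial state:
step 1: r1 = -6, r2 = -6, r3 = 3
step 2: r1 = -6, r2 = -6, r3 = 9
step 3: r1 = -6, r2 = -54, r3 = 9
step 4: r1 = -6, r2 = 54, r3 = 9
step 5: r1 = -6, r2 = -54, r3 = 9
step 6: r1 = -6, r2 = 54, r3 = 9
step 7: r1 = -6, r2 = 60, r3 = 9
step 8: r1 = 54, r2 = 60, r3 = 9
step 9: r1 = 54, r2 = 60, r3 = -51
step 10: r1 = -54, r2 = 60, r3 = -51
step 11: r1 = -54, r2 = 111, r3 = -51
step 12: r1 = -54, r2 = 60, r3 = -51
step 13: r1 = -54, r2 = 60, r3 = 51
step 14: r1 = 60, r2 = 60, r3 = 51
step 15: r1 = 60, r2 = 111, r3 = 51
step 16: r1 = 60, r2 = 111, r3 = -9
The first disagreement with the log is at step 6, where the value should be r2 = 54.

step 6, r2 = 54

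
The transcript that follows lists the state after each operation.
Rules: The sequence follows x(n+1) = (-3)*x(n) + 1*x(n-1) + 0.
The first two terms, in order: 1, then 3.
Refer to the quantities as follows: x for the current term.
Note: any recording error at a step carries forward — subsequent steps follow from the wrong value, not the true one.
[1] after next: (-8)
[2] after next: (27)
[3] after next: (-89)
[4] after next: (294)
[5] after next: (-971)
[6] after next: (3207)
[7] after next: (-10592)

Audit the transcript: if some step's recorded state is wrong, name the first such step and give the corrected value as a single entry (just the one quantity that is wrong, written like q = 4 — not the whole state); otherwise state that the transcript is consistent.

Recomputing the run from the initial state:
step 1: x = -8
step 2: x = 27
step 3: x = -89
step 4: x = 294
step 5: x = -971
step 6: x = 3207
step 7: x = -10592
This matches the transcript at every step.

no error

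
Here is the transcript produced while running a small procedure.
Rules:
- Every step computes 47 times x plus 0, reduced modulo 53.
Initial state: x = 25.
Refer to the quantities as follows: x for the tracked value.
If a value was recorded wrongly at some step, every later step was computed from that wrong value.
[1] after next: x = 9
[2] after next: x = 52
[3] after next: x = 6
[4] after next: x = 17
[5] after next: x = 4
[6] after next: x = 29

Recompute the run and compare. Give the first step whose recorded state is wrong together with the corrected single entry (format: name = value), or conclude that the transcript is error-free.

Step 1: x = (47*25 + 0) mod 53 = 9 — exactly as logged.
Step 2: x = (47*9 + 0) mod 53 = 52 — matches.
Step 3: x = (47*52 + 0) mod 53 = 6 — checks out.
Step 4: x = (47*6 + 0) mod 53 = 17 — checks out.
Step 5: x = (47*17 + 0) mod 53 = 4 — same as recorded.
Step 6: x = (47*4 + 0) mod 53 = 29 — confirmed correct.
All steps check out; nothing to correct.

no error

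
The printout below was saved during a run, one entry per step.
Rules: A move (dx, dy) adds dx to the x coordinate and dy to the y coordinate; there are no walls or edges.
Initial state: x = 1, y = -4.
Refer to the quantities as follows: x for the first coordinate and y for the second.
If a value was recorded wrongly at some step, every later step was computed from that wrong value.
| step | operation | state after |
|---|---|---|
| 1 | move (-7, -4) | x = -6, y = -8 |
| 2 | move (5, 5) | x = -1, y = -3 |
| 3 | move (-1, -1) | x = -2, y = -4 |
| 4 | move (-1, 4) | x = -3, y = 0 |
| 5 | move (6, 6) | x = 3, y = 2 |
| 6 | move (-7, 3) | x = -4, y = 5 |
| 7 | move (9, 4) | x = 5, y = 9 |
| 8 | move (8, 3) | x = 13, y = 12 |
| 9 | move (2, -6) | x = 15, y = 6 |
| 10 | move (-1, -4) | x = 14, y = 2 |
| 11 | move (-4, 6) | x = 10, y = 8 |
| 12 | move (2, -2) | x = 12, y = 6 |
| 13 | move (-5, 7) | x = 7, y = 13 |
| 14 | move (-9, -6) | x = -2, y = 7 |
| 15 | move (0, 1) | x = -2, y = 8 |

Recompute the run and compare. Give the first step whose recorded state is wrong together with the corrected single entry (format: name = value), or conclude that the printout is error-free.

step 5, y = 6

step 1: x = 1 + (-7) = -6, y = -4 + (-4) = -8 -> checks out
step 2: x = -6 + (5) = -1, y = -8 + (5) = -3 -> no discrepancy
step 3: x = -1 + (-1) = -2, y = -3 + (-1) = -4 -> matches
step 4: x = -2 + (-1) = -3, y = -4 + (4) = 0 -> consistent with the printout
step 5: x = -3 + (6) = 3, y = 0 + (6) = 6 -> the recorded entry deviates here
First deviation found at step 5; the corrected entry is y = 6.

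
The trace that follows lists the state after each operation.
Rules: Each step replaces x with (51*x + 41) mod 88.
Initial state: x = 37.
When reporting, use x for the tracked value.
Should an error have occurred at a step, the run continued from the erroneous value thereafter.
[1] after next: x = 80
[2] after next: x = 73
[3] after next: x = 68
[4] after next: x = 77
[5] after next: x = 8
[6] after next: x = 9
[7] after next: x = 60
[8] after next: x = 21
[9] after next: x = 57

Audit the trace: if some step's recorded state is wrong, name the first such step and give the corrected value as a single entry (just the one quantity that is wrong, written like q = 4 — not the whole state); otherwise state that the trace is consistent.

step 9, x = 56

Recomputing the run from the initial state:
step 1: x = 80
step 2: x = 73
step 3: x = 68
step 4: x = 77
step 5: x = 8
step 6: x = 9
step 7: x = 60
step 8: x = 21
step 9: x = 56
The first disagreement with the trace is at step 9, where the value should be x = 56.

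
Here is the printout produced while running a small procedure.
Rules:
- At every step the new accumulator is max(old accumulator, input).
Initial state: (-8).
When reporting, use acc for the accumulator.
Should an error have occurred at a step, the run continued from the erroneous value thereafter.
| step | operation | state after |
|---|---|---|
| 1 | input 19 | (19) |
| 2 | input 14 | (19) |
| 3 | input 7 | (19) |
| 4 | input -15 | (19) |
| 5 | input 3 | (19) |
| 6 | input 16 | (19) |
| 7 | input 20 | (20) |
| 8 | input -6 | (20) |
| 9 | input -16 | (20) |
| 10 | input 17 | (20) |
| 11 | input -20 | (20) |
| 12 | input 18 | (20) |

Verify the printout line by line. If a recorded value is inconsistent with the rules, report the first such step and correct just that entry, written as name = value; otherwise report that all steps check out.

no error

step 1: acc = max(-8, 19) = 19 -> checks out
step 2: acc = max(19, 14) = 19 -> consistent with the printout
step 3: acc = max(19, 7) = 19 -> consistent with the printout
step 4: acc = max(19, -15) = 19 -> verified
step 5: acc = max(19, 3) = 19 -> exactly as logged
step 6: acc = max(19, 16) = 19 -> in agreement
step 7: acc = max(19, 20) = 20 -> verified
step 8: acc = max(20, -6) = 20 -> no discrepancy
step 9: acc = max(20, -16) = 20 -> in agreement
step 10: acc = max(20, 17) = 20 -> no discrepancy
step 11: acc = max(20, -20) = 20 -> matches
step 12: acc = max(20, 18) = 20 -> verified
The recomputation confirms every line.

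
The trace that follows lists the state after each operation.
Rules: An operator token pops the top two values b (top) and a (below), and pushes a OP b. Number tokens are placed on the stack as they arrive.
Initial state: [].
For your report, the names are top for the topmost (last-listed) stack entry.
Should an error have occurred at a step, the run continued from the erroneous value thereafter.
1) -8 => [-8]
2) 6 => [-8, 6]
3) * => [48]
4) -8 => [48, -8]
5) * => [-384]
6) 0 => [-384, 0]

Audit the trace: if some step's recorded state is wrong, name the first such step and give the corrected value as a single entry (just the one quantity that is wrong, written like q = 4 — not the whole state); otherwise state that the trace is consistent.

step 3, top = -48

step 1: push -8: top = -8 -> in agreement
step 2: push 6: top = 6 -> in agreement
step 3: -8 * 6 = -48 -> the trace disagrees here
That makes step 3 the first incorrect line — top = -48 is what it should show.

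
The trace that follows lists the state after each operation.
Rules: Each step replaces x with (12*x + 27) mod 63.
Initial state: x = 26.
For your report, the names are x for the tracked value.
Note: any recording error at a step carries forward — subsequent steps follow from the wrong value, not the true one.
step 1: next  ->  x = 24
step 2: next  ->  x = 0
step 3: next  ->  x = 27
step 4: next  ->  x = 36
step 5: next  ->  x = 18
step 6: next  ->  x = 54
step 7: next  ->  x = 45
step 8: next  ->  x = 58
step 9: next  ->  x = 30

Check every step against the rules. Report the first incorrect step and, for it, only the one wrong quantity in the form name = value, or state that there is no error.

step 8, x = 0

Step 1: x = (12*26 + 27) mod 63 = 24 — exactly as logged.
Step 2: x = (12*24 + 27) mod 63 = 0 — same as recorded.
Step 3: x = (12*0 + 27) mod 63 = 27 — no discrepancy.
Step 4: x = (12*27 + 27) mod 63 = 36 — matches.
Step 5: x = (12*36 + 27) mod 63 = 18 — consistent with the trace.
Step 6: x = (12*18 + 27) mod 63 = 54 — matches.
Step 7: x = (12*54 + 27) mod 63 = 45 — same as recorded.
Step 8: x = (12*45 + 27) mod 63 = 0 — the trace has a different value.
That makes step 8 the first incorrect line — x = 0 is what it should show.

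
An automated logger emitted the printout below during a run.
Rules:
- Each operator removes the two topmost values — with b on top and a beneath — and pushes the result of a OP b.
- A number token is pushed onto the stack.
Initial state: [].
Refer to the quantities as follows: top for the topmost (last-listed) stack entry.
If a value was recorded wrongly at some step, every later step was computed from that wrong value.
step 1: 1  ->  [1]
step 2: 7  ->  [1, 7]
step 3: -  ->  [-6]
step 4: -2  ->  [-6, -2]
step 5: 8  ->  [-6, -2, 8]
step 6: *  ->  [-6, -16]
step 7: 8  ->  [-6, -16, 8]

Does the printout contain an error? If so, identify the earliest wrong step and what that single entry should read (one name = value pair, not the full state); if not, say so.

no error

Recomputing the run from the initial state:
step 1: [1]
step 2: [1, 7]
step 3: [-6]
step 4: [-6, -2]
step 5: [-6, -2, 8]
step 6: [-6, -16]
step 7: [-6, -16, 8]
This matches the printout at every step.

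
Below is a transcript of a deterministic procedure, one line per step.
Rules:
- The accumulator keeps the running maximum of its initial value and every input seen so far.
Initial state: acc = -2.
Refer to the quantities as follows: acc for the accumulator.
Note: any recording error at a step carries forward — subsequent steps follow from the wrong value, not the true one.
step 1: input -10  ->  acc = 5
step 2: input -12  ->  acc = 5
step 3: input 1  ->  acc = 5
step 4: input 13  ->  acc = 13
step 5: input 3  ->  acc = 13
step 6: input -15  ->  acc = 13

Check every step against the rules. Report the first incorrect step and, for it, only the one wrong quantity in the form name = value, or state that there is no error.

step 1, acc = -2

Recomputing the run from the initial state:
step 1: acc = -2
step 2: acc = -2
step 3: acc = 1
step 4: acc = 13
step 5: acc = 13
step 6: acc = 13
The first disagreement with the transcript is at step 1, where the value should be acc = -2.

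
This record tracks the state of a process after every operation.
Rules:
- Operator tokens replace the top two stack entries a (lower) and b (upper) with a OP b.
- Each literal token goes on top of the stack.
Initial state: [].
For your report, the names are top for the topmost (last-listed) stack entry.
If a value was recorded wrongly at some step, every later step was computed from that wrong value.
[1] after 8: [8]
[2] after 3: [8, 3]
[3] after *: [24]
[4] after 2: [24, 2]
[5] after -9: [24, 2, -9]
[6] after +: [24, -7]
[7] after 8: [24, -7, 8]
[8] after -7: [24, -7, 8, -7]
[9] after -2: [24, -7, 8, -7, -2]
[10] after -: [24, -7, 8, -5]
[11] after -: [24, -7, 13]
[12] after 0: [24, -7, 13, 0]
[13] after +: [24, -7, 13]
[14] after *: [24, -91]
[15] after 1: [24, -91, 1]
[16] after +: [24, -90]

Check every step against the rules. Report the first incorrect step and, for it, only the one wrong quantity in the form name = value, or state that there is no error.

no error

step 1: push 8: top = 8 -> agrees with the record
step 2: push 3: top = 3 -> verified
step 3: 8 * 3 = 24 -> matches
step 4: push 2: top = 2 -> same as recorded
step 5: push -9: top = -9 -> verified
step 6: 2 + -9 = -7 -> exactly as logged
step 7: push 8: top = 8 -> verified
step 8: push -7: top = -7 -> confirmed correct
step 9: push -2: top = -2 -> checks out
step 10: -7 - -2 = -5 -> in agreement
step 11: 8 - -5 = 13 -> confirmed correct
step 12: push 0: top = 0 -> matches
step 13: 13 + 0 = 13 -> no discrepancy
step 14: -7 * 13 = -91 -> confirmed correct
step 15: push 1: top = 1 -> agrees with the record
step 16: -91 + 1 = -90 -> no discrepancy
Every step is consistent.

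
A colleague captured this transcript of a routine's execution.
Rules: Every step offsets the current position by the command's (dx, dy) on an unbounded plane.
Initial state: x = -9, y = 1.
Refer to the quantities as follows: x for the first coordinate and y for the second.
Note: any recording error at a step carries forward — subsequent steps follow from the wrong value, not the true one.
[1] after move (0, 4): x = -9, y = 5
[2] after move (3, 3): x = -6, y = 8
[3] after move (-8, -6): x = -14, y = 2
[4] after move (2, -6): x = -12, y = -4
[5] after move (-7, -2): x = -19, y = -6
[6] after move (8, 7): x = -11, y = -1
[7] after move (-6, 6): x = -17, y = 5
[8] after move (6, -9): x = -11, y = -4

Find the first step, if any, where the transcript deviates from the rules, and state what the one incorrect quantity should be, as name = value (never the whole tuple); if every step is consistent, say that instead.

step 6, y = 1

Step 1: x = -9 + (0) = -9, y = 1 + (4) = 5 — confirmed correct.
Step 2: x = -9 + (3) = -6, y = 5 + (3) = 8 — in agreement.
Step 3: x = -6 + (-8) = -14, y = 8 + (-6) = 2 — agrees with the transcript.
Step 4: x = -14 + (2) = -12, y = 2 + (-6) = -4 — in agreement.
Step 5: x = -12 + (-7) = -19, y = -4 + (-2) = -6 — matches.
Step 6: x = -19 + (8) = -11, y = -6 + (7) = 1 — a discrepancy with the transcript.
First deviation found at step 6; the corrected entry is y = 1.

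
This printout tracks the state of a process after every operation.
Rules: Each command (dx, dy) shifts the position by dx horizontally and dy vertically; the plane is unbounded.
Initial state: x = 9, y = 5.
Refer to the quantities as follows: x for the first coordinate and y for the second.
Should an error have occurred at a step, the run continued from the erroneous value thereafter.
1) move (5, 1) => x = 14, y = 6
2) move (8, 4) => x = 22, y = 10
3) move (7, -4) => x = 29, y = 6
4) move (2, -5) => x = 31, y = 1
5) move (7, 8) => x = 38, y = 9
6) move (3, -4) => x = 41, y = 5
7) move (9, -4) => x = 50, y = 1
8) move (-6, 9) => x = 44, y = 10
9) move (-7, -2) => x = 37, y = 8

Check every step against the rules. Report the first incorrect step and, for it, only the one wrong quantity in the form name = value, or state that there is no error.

Recomputing the run from the initial state:
step 1: x = 14, y = 6
step 2: x = 22, y = 10
step 3: x = 29, y = 6
step 4: x = 31, y = 1
step 5: x = 38, y = 9
step 6: x = 41, y = 5
step 7: x = 50, y = 1
step 8: x = 44, y = 10
step 9: x = 37, y = 8
This matches the printout at every step.

no error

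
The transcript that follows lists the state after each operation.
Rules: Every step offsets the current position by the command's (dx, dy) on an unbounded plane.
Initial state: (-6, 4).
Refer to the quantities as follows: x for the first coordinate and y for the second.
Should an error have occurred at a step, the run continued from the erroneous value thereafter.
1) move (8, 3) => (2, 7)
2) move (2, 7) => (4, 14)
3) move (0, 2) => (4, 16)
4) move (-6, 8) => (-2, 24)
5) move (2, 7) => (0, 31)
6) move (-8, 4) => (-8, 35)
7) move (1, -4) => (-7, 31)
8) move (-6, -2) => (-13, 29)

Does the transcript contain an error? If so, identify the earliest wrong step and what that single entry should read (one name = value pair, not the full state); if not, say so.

Recomputing the run from the initial state:
step 1: x = 2, y = 7
step 2: x = 4, y = 14
step 3: x = 4, y = 16
step 4: x = -2, y = 24
step 5: x = 0, y = 31
step 6: x = -8, y = 35
step 7: x = -7, y = 31
step 8: x = -13, y = 29
This matches the transcript at every step.

no error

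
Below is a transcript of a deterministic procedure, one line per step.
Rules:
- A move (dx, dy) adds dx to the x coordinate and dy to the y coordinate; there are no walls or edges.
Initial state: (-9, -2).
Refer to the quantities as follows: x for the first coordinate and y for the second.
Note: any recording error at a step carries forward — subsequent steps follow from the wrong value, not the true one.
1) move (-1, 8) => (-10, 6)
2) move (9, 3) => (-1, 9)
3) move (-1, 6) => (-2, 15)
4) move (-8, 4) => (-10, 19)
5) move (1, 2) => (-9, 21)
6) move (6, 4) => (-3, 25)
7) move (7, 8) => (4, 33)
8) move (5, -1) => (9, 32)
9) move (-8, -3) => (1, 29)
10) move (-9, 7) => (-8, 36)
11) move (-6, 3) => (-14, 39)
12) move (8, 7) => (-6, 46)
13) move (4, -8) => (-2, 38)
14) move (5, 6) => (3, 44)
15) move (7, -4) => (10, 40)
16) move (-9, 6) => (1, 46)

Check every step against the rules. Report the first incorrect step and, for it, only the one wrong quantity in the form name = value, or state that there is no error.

no error

1. x = -9 + (-1) = -10, y = -2 + (8) = 6 (agrees with the transcript)
2. x = -10 + (9) = -1, y = 6 + (3) = 9 (in agreement)
3. x = -1 + (-1) = -2, y = 9 + (6) = 15 (no discrepancy)
4. x = -2 + (-8) = -10, y = 15 + (4) = 19 (confirmed correct)
5. x = -10 + (1) = -9, y = 19 + (2) = 21 (no discrepancy)
6. x = -9 + (6) = -3, y = 21 + (4) = 25 (checks out)
7. x = -3 + (7) = 4, y = 25 + (8) = 33 (matches)
8. x = 4 + (5) = 9, y = 33 + (-1) = 32 (consistent with the transcript)
9. x = 9 + (-8) = 1, y = 32 + (-3) = 29 (in agreement)
10. x = 1 + (-9) = -8, y = 29 + (7) = 36 (same as recorded)
11. x = -8 + (-6) = -14, y = 36 + (3) = 39 (confirmed correct)
12. x = -14 + (8) = -6, y = 39 + (7) = 46 (no discrepancy)
13. x = -6 + (4) = -2, y = 46 + (-8) = 38 (in agreement)
14. x = -2 + (5) = 3, y = 38 + (6) = 44 (consistent with the transcript)
15. x = 3 + (7) = 10, y = 44 + (-4) = 40 (matches)
16. x = 10 + (-9) = 1, y = 40 + (6) = 46 (consistent with the transcript)
All steps check out; nothing to correct.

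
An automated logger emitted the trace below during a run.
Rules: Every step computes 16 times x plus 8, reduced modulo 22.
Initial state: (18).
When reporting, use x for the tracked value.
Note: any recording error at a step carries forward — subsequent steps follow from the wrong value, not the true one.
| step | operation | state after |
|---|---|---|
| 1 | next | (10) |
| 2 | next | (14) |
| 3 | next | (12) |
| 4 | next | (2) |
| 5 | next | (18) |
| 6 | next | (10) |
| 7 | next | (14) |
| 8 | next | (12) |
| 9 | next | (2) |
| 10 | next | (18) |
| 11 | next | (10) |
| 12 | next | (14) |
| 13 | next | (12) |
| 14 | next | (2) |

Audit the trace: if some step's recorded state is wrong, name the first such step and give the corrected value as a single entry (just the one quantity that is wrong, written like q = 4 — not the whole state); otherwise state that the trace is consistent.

no error

Recomputing the run from the initial state:
step 1: x = 10
step 2: x = 14
step 3: x = 12
step 4: x = 2
step 5: x = 18
step 6: x = 10
step 7: x = 14
step 8: x = 12
step 9: x = 2
step 10: x = 18
step 11: x = 10
step 12: x = 14
step 13: x = 12
step 14: x = 2
This matches the trace at every step.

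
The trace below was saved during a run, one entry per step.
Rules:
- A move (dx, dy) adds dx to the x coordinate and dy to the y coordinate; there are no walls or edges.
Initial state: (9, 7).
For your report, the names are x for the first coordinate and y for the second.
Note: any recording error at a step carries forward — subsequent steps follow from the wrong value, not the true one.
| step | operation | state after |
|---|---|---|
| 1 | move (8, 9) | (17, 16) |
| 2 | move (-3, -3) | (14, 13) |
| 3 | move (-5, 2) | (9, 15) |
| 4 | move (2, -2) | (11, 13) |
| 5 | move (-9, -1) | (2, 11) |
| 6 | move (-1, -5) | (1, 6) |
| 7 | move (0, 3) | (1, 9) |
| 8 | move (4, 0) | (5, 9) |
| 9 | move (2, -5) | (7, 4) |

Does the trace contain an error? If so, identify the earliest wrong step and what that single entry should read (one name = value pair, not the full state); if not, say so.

step 5, y = 12

Step 1: x = 9 + (8) = 17, y = 7 + (9) = 16 — exactly as logged.
Step 2: x = 17 + (-3) = 14, y = 16 + (-3) = 13 — agrees with the trace.
Step 3: x = 14 + (-5) = 9, y = 13 + (2) = 15 — verified.
Step 4: x = 9 + (2) = 11, y = 15 + (-2) = 13 — agrees with the trace.
Step 5: x = 11 + (-9) = 2, y = 13 + (-1) = 12 — the trace disagrees here.
So the first discrepancy is step 5, where the right value is y = 12.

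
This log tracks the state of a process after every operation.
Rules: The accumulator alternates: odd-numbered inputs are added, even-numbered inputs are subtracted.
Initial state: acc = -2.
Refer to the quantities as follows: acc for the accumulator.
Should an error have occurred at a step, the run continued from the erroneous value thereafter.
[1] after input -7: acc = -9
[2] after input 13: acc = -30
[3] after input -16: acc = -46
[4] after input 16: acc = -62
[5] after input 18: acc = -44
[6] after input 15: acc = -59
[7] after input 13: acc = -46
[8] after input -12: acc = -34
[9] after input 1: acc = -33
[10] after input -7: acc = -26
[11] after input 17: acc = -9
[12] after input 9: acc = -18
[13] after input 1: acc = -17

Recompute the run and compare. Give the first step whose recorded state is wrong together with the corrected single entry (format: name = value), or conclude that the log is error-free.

step 2, acc = -22

Step 1: acc = -2 + -7 = -9 — checks out.
Step 2: acc = -9 - 13 = -22 — the entry is off here.
So the first discrepancy is step 2, where the right value is acc = -22.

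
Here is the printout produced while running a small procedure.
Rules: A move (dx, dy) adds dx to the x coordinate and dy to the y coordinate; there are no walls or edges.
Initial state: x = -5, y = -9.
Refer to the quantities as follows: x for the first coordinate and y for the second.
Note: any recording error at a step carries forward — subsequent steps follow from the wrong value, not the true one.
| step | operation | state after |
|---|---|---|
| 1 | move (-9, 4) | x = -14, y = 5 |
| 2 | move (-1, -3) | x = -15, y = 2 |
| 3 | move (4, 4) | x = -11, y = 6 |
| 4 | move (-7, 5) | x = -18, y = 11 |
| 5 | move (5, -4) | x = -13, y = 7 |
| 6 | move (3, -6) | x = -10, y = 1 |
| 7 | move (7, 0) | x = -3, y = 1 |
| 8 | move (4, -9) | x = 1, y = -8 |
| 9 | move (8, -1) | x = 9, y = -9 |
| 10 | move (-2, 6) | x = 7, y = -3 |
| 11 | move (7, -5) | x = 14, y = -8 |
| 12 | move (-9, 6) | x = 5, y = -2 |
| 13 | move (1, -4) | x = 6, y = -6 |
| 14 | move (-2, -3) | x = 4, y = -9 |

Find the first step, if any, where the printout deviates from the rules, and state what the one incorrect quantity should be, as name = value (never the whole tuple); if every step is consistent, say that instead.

Step 1: x = -5 + (-9) = -14, y = -9 + (4) = -5 — the printout has a different value.
The audit stops at step 1: the recorded entry is wrong and should be y = -5.

step 1, y = -5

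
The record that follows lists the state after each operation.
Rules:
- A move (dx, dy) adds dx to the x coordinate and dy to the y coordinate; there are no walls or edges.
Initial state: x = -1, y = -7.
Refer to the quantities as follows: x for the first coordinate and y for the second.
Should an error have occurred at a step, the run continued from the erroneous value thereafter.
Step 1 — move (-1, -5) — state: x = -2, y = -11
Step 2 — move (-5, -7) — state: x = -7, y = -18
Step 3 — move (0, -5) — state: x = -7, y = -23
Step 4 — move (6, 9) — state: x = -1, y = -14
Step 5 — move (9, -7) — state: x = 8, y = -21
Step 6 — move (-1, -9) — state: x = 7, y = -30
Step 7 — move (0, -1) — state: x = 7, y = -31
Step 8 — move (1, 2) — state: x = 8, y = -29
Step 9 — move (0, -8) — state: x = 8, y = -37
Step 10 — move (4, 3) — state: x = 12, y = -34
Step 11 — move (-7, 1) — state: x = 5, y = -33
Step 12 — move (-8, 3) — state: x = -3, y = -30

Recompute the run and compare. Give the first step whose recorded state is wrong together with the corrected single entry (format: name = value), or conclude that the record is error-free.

Step 1: x = -1 + (-1) = -2, y = -7 + (-5) = -12 — first mismatch against the record.
Step 1 is the first one off; corrected, y = -12.

step 1, y = -12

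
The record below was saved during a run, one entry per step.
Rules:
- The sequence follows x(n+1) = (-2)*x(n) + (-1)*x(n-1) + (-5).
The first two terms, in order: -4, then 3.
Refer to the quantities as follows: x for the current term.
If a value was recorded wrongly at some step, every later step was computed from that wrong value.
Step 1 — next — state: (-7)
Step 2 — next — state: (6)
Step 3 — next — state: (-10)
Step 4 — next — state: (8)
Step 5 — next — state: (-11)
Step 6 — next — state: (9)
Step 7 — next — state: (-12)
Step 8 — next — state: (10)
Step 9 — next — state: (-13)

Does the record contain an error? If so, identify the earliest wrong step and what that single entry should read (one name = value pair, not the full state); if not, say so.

Recomputing the run from the initial state:
step 1: x = -7
step 2: x = 6
step 3: x = -10
step 4: x = 9
step 5: x = -13
step 6: x = 12
step 7: x = -16
step 8: x = 15
step 9: x = -19
The first disagreement with the record is at step 4, where the value should be x = 9.

step 4, x = 9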